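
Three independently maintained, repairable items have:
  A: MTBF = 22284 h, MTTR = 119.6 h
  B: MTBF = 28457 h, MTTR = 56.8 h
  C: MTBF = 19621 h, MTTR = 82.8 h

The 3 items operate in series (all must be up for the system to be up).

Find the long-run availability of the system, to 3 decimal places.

0.989

A(A) = MTBF/(MTBF+MTTR) = 22284/(22284+119.6) = 0.994662
A(B) = MTBF/(MTBF+MTTR) = 28457/(28457+56.8) = 0.998008
A(C) = MTBF/(MTBF+MTTR) = 19621/(19621+82.8) = 0.995798
Series availability: 0.994662 × 0.998008 × 0.995798 = 0.989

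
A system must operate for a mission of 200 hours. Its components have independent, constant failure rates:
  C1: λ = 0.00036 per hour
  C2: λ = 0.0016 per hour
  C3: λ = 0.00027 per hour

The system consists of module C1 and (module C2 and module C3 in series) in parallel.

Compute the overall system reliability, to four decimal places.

R(C1) = exp(−0.00036 × 200) = 0.930531
R(C2) = exp(−0.0016 × 200) = 0.726149
R(C3) = exp(−0.00027 × 200) = 0.947432
Series (C2 and C3): 0.726149 × 0.947432 = 0.687977
Parallel (C1 and [0.687977]): 1 − (1 − 0.930531)(1 − 0.687977) = 0.9783

0.9783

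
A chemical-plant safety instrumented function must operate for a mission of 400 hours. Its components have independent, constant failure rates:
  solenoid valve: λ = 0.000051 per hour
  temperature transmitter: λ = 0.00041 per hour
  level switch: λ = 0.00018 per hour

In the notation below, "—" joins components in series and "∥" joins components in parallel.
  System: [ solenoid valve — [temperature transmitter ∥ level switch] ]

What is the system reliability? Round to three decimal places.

R(solenoid valve) = exp(−0.000051 × 400) = 0.97981
R(temperature transmitter) = exp(−0.00041 × 400) = 0.84874
R(level switch) = exp(−0.00018 × 400) = 0.93053
Parallel (temperature transmitter and level switch): 1 − (1 − 0.84874)(1 − 0.93053) = 0.98949
Series (solenoid valve and [0.98949]): 0.97981 × 0.98949 = 0.970

0.970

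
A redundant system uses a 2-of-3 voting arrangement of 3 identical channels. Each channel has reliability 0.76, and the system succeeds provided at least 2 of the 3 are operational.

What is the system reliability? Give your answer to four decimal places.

0.8548

R = Σ_{i=2}^{3} C(3,i) p^i (1−p)^{3−i} with p = 0.76
C(3,2)·0.76^2·0.24^1 = 0.415872
C(3,3)·0.76^3·0.24^0 = 0.438976
Sum = 0.8548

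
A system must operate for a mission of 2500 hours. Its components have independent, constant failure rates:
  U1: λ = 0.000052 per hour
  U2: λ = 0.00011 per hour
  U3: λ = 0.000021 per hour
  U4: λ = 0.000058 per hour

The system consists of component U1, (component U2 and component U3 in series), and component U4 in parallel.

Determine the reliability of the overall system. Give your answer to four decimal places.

0.9954

R(U1) = exp(−0.000052 × 2500) = 0.878095
R(U2) = exp(−0.00011 × 2500) = 0.759572
R(U3) = exp(−0.000021 × 2500) = 0.948854
R(U4) = exp(−0.000058 × 2500) = 0.865022
Series (U2 and U3): 0.759572 × 0.948854 = 0.720723
Parallel (U1, [0.720723], and U4): 1 − (1 − 0.878095)(1 − 0.720723)(1 − 0.865022) = 0.9954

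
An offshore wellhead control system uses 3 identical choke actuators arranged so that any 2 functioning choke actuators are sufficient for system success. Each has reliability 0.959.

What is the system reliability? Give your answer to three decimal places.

0.995

R = Σ_{i=2}^{3} C(3,i) p^i (1−p)^{3−i} with p = 0.959
C(3,2)·0.959^2·0.041^1 = 0.11312
C(3,3)·0.959^3·0.041^0 = 0.88197
Sum = 0.995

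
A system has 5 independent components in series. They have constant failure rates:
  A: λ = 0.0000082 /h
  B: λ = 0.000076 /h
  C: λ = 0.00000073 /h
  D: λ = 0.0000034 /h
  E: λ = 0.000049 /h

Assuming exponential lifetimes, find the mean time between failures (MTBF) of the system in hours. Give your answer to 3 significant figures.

Series of exponential components: λ_sys = Σ λ_i
λ_sys = 0.0000082 + 0.000076 + 0.00000073 + 0.0000034 + 0.000049 = 1.3733e-04 /h
MTBF = 1 / λ_sys = 7280 h

7280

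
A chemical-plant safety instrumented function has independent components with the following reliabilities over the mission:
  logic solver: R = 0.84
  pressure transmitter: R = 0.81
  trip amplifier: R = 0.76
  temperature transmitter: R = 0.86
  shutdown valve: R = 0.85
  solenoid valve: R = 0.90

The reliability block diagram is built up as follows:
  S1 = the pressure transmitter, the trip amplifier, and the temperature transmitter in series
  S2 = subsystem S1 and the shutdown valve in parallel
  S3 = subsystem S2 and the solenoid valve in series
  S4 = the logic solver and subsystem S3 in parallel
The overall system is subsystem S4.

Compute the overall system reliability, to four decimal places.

0.9738

Series (pressure transmitter, trip amplifier, and temperature transmitter): 0.810000 × 0.760000 × 0.860000 = 0.529416
Parallel ([0.529416] and shutdown valve): 1 − (1 − 0.529416)(1 − 0.850000) = 0.929412
Series ([0.929412] and solenoid valve): 0.929412 × 0.900000 = 0.836471
Parallel (logic solver and [0.836471]): 1 − (1 − 0.840000)(1 − 0.836471) = 0.9738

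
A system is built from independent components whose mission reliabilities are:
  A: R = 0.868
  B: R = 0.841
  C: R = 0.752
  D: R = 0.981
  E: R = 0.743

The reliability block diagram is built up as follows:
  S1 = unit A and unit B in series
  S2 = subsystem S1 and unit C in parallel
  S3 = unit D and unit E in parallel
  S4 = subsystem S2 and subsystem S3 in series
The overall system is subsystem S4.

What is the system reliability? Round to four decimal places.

Series (A and B): 0.868000 × 0.841000 = 0.729988
Parallel ([0.729988] and C): 1 − (1 − 0.729988)(1 − 0.752000) = 0.933037
Parallel (D and E): 1 − (1 − 0.981000)(1 − 0.743000) = 0.995117
Series ([0.933037] and [0.995117]): 0.933037 × 0.995117 = 0.9285

0.9285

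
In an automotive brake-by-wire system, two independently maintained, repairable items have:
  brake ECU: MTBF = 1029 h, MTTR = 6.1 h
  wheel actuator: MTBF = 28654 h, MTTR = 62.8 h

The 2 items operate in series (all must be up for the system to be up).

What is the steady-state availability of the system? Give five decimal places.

0.99193

A(brake ECU) = MTBF/(MTBF+MTTR) = 1029/(1029+6.1) = 0.994107
A(wheel actuator) = MTBF/(MTBF+MTTR) = 28654/(28654+62.8) = 0.997813
Series availability: 0.994107 × 0.997813 = 0.99193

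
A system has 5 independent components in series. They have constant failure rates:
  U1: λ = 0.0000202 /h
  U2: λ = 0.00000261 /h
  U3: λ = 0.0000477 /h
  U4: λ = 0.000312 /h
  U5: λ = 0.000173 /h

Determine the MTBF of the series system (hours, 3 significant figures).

1800

Series of exponential components: λ_sys = Σ λ_i
λ_sys = 0.0000202 + 0.00000261 + 0.0000477 + 0.000312 + 0.000173 = 5.5551e-04 /h
MTBF = 1 / λ_sys = 1800 h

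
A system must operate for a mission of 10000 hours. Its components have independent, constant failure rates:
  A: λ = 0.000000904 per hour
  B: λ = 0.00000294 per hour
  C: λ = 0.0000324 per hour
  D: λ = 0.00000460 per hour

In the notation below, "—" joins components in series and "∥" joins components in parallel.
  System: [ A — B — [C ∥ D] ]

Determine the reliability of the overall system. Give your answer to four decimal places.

R(A) = exp(−0.000000904 × 10000) = 0.991001
R(B) = exp(−0.00000294 × 10000) = 0.971028
R(C) = exp(−0.0000324 × 10000) = 0.723250
R(D) = exp(−0.00000460 × 10000) = 0.955042
Parallel (C and D): 1 − (1 − 0.723250)(1 − 0.955042) = 0.987558
Series (A, B, and [0.987558]): 0.991001 × 0.971028 × 0.987558 = 0.9503

0.9503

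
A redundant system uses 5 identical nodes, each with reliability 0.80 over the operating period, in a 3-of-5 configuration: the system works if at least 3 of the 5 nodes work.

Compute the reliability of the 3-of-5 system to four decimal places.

0.9421

R = Σ_{i=3}^{5} C(5,i) p^i (1−p)^{5−i} with p = 0.80
C(5,3)·0.80^3·0.20^2 = 0.204800
C(5,4)·0.80^4·0.20^1 = 0.409600
C(5,5)·0.80^5·0.20^0 = 0.327680
Sum = 0.9421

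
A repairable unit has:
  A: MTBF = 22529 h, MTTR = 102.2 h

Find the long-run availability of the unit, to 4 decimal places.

A(A) = MTBF/(MTBF+MTTR) = 22529/(22529+102.2) = 0.9955

0.9955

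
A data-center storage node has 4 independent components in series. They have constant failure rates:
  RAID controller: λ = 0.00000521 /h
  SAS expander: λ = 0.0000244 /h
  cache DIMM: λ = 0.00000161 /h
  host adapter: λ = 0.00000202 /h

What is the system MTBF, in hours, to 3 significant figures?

Series of exponential components: λ_sys = Σ λ_i
λ_sys = 0.00000521 + 0.0000244 + 0.00000161 + 0.00000202 = 3.3240e-05 /h
MTBF = 1 / λ_sys = 30100 h

30100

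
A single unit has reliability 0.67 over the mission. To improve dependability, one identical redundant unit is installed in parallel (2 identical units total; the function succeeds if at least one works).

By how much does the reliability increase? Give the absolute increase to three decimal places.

R_before = 0.67
R_after = 1 − (1 − 0.67)^2 = 0.891
ΔR = 0.891 − 0.67 = 0.221

0.221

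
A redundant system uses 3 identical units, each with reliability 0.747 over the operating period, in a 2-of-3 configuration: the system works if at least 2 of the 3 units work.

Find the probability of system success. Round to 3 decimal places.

0.840

R = Σ_{i=2}^{3} C(3,i) p^i (1−p)^{3−i} with p = 0.747
C(3,2)·0.747^2·0.253^1 = 0.42353
C(3,3)·0.747^3·0.253^0 = 0.41683
Sum = 0.840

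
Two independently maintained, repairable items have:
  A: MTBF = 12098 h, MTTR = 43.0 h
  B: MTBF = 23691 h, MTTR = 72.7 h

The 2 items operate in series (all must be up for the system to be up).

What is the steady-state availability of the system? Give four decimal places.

A(A) = MTBF/(MTBF+MTTR) = 12098/(12098+43.0) = 0.996458
A(B) = MTBF/(MTBF+MTTR) = 23691/(23691+72.7) = 0.996941
Series availability: 0.996458 × 0.996941 = 0.9934

0.9934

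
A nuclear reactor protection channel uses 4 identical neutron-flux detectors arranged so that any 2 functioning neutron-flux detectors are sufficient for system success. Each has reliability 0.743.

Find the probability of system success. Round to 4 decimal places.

R = Σ_{i=2}^{4} C(4,i) p^i (1−p)^{4−i} with p = 0.743
C(4,2)·0.743^2·0.257^2 = 0.218774
C(4,3)·0.743^3·0.257^1 = 0.421657
C(4,4)·0.743^4·0.257^0 = 0.304758
Sum = 0.9452

0.9452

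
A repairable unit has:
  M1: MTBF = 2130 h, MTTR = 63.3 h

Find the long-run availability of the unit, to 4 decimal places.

0.9711

A(M1) = MTBF/(MTBF+MTTR) = 2130/(2130+63.3) = 0.9711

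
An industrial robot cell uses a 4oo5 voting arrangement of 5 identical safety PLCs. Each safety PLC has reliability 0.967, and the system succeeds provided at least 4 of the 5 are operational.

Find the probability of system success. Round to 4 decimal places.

0.9898

R = Σ_{i=4}^{5} C(5,i) p^i (1−p)^{5−i} with p = 0.967
C(5,4)·0.967^4·0.033^1 = 0.144275
C(5,5)·0.967^5·0.033^0 = 0.845537
Sum = 0.9898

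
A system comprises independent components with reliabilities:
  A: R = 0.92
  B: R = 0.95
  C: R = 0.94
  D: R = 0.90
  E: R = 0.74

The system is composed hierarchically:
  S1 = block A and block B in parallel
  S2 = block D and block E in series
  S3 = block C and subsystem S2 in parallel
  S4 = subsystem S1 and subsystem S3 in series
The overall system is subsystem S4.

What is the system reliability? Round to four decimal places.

Parallel (A and B): 1 − (1 − 0.920000)(1 − 0.950000) = 0.996000
Series (D and E): 0.900000 × 0.740000 = 0.666000
Parallel (C and [0.666000]): 1 − (1 − 0.940000)(1 − 0.666000) = 0.979960
Series ([0.996000] and [0.979960]): 0.996000 × 0.979960 = 0.9760

0.9760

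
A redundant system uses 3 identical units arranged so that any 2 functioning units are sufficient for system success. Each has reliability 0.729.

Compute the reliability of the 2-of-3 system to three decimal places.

R = Σ_{i=2}^{3} C(3,i) p^i (1−p)^{3−i} with p = 0.729
C(3,2)·0.729^2·0.271^1 = 0.43206
C(3,3)·0.729^3·0.271^0 = 0.38742
Sum = 0.819

0.819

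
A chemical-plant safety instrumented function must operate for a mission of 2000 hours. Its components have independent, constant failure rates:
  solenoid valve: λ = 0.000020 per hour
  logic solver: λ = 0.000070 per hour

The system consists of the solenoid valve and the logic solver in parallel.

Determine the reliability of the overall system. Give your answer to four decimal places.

R(solenoid valve) = exp(−0.000020 × 2000) = 0.960789
R(logic solver) = exp(−0.000070 × 2000) = 0.869358
Parallel (solenoid valve and logic solver): 1 − (1 − 0.960789)(1 − 0.869358) = 0.9949

0.9949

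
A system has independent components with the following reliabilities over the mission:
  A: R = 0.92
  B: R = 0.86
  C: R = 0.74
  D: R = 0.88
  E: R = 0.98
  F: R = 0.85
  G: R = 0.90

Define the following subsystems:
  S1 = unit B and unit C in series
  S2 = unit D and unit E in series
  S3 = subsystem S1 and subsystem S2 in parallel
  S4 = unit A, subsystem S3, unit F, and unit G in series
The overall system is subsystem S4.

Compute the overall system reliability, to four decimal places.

0.6686

Series (B and C): 0.860000 × 0.740000 = 0.636400
Series (D and E): 0.880000 × 0.980000 = 0.862400
Parallel ([0.636400] and [0.862400]): 1 − (1 − 0.636400)(1 − 0.862400) = 0.949969
Series (A, [0.949969], F, and G): 0.920000 × 0.949969 × 0.850000 × 0.900000 = 0.6686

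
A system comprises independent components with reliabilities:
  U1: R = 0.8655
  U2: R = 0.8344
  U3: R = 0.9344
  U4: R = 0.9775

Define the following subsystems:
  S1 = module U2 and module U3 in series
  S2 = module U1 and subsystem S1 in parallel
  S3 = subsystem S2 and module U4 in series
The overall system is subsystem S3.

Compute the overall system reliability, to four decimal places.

Series (U2 and U3): 0.834400 × 0.934400 = 0.779663
Parallel (U1 and [0.779663]): 1 − (1 − 0.865500)(1 − 0.779663) = 0.970365
Series ([0.970365] and U4): 0.970365 × 0.977500 = 0.9485

0.9485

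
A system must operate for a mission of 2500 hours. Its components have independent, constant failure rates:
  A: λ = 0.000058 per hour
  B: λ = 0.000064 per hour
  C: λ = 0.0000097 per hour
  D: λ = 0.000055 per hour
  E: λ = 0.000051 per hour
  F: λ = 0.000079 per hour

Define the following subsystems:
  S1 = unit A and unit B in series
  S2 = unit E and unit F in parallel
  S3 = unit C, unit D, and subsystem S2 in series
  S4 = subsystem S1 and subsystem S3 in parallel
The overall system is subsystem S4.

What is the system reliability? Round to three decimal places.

0.956

R(A) = exp(−0.000058 × 2500) = 0.86502
R(B) = exp(−0.000064 × 2500) = 0.85214
R(C) = exp(−0.0000097 × 2500) = 0.97604
R(D) = exp(−0.000055 × 2500) = 0.87153
R(E) = exp(−0.000051 × 2500) = 0.88029
R(F) = exp(−0.000079 × 2500) = 0.82078
Series (A and B): 0.86502 × 0.85214 = 0.73712
Parallel (E and F): 1 − (1 − 0.88029)(1 − 0.82078) = 0.97855
Series (C, D, and [0.97855]): 0.97604 × 0.87153 × 0.97855 = 0.83240
Parallel ([0.73712] and [0.83240]): 1 − (1 − 0.73712)(1 − 0.83240) = 0.956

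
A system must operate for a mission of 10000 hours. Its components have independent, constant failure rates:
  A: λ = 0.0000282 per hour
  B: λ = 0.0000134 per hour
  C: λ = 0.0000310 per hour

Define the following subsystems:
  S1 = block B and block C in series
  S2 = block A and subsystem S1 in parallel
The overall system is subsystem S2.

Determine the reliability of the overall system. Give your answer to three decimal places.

R(A) = exp(−0.0000282 × 10000) = 0.75427
R(B) = exp(−0.0000134 × 10000) = 0.87459
R(C) = exp(−0.0000310 × 10000) = 0.73345
Series (B and C): 0.87459 × 0.73345 = 0.64147
Parallel (A and [0.64147]): 1 − (1 − 0.75427)(1 − 0.64147) = 0.912

0.912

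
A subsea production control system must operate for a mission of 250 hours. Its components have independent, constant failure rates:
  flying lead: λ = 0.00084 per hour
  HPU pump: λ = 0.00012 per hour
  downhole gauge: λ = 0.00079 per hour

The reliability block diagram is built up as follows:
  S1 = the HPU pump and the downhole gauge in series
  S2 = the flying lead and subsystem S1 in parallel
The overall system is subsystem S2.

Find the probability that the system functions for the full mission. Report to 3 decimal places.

R(flying lead) = exp(−0.00084 × 250) = 0.81058
R(HPU pump) = exp(−0.00012 × 250) = 0.97045
R(downhole gauge) = exp(−0.00079 × 250) = 0.82078
Series (HPU pump and downhole gauge): 0.97045 × 0.82078 = 0.79653
Parallel (flying lead and [0.79653]): 1 − (1 − 0.81058)(1 − 0.79653) = 0.961

0.961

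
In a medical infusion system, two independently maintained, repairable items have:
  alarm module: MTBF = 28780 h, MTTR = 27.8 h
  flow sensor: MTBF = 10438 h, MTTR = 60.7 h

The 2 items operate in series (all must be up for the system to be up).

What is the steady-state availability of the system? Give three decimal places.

0.993

A(alarm module) = MTBF/(MTBF+MTTR) = 28780/(28780+27.8) = 0.999035
A(flow sensor) = MTBF/(MTBF+MTTR) = 10438/(10438+60.7) = 0.994218
Series availability: 0.999035 × 0.994218 = 0.993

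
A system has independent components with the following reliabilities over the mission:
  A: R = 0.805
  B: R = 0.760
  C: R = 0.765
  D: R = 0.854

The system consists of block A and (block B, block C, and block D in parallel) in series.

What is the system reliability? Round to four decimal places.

Parallel (B, C, and D): 1 − (1 − 0.760000)(1 − 0.765000)(1 − 0.854000) = 0.991766
Series (A and [0.991766]): 0.805000 × 0.991766 = 0.7984

0.7984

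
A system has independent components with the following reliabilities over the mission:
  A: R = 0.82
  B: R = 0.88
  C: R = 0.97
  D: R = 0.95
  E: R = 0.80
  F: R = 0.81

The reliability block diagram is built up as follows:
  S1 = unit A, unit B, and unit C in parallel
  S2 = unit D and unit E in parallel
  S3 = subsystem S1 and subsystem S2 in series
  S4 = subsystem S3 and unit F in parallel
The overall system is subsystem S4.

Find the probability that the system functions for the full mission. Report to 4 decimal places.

Parallel (A, B, and C): 1 − (1 − 0.820000)(1 − 0.880000)(1 − 0.970000) = 0.999352
Parallel (D and E): 1 − (1 − 0.950000)(1 − 0.800000) = 0.990000
Series ([0.999352] and [0.990000]): 0.999352 × 0.990000 = 0.989358
Parallel ([0.989358] and F): 1 − (1 − 0.989358)(1 − 0.810000) = 0.9980

0.9980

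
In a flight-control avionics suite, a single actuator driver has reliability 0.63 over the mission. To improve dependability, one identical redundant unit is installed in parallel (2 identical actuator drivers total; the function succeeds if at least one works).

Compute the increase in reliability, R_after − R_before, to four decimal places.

R_before = 0.63
R_after = 1 − (1 − 0.63)^2 = 0.8631
ΔR = 0.8631 − 0.63 = 0.2331

0.2331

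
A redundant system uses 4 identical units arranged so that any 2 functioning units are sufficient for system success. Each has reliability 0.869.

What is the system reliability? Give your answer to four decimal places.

0.9919

R = Σ_{i=2}^{4} C(4,i) p^i (1−p)^{4−i} with p = 0.869
C(4,2)·0.869^2·0.131^2 = 0.077756
C(4,3)·0.869^3·0.131^1 = 0.343867
C(4,4)·0.869^4·0.131^0 = 0.570268
Sum = 0.9919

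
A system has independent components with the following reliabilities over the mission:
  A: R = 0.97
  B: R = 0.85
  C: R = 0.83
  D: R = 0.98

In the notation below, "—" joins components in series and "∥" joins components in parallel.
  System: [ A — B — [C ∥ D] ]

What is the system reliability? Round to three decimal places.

0.822

Parallel (C and D): 1 − (1 − 0.83000)(1 − 0.98000) = 0.99660
Series (A, B, and [0.99660]): 0.97000 × 0.85000 × 0.99660 = 0.822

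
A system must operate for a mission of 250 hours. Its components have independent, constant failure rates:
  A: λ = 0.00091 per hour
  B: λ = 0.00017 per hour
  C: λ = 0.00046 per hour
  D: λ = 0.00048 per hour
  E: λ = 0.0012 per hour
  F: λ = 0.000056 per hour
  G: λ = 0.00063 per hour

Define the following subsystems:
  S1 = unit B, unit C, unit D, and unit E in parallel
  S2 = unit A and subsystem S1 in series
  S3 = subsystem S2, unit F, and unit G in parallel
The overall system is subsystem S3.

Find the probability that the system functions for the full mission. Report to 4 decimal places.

0.9996

R(A) = exp(−0.00091 × 250) = 0.796522
R(B) = exp(−0.00017 × 250) = 0.958390
R(C) = exp(−0.00046 × 250) = 0.891366
R(D) = exp(−0.00048 × 250) = 0.886920
R(E) = exp(−0.0012 × 250) = 0.740818
R(F) = exp(−0.000056 × 250) = 0.986098
R(G) = exp(−0.00063 × 250) = 0.854277
Parallel (B, C, D, and E): 1 − (1 − 0.958390)(1 − 0.891366)(1 − 0.886920)(1 − 0.740818) = 0.999868
Series (A and [0.999868]): 0.796522 × 0.999868 = 0.796417
Parallel ([0.796417], F, and G): 1 − (1 − 0.796417)(1 − 0.986098)(1 − 0.854277) = 0.9996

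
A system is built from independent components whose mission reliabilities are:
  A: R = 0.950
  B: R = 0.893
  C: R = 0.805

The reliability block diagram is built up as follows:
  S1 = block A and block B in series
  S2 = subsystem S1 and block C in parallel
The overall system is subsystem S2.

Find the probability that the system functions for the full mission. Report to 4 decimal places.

Series (A and B): 0.950000 × 0.893000 = 0.848350
Parallel ([0.848350] and C): 1 − (1 − 0.848350)(1 − 0.805000) = 0.9704

0.9704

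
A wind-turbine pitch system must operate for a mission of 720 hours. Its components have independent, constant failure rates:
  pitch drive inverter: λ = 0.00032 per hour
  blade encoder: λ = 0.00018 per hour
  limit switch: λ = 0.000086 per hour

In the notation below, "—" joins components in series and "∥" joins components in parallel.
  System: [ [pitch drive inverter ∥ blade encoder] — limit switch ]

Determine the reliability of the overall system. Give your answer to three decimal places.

0.916

R(pitch drive inverter) = exp(−0.00032 × 720) = 0.79422
R(blade encoder) = exp(−0.00018 × 720) = 0.87845
R(limit switch) = exp(−0.000086 × 720) = 0.93996
Parallel (pitch drive inverter and blade encoder): 1 − (1 − 0.79422)(1 − 0.87845) = 0.97499
Series ([0.97499] and limit switch): 0.97499 × 0.93996 = 0.916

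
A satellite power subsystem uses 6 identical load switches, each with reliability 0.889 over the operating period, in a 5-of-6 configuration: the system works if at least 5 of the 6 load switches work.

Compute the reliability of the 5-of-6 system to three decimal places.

R = Σ_{i=5}^{6} C(6,i) p^i (1−p)^{6−i} with p = 0.889
C(6,5)·0.889^5·0.111^1 = 0.36981
C(6,6)·0.889^6·0.111^0 = 0.49364
Sum = 0.863

0.863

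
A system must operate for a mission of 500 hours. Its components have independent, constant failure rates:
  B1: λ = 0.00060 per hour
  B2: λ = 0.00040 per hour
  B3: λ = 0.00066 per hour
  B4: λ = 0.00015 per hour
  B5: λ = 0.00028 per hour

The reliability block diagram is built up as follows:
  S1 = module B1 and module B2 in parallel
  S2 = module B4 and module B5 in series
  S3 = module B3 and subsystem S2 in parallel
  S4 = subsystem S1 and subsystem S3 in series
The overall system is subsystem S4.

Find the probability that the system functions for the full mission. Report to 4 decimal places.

R(B1) = exp(−0.00060 × 500) = 0.740818
R(B2) = exp(−0.00040 × 500) = 0.818731
R(B3) = exp(−0.00066 × 500) = 0.718924
R(B4) = exp(−0.00015 × 500) = 0.927743
R(B5) = exp(−0.00028 × 500) = 0.869358
Parallel (B1 and B2): 1 − (1 − 0.740818)(1 − 0.818731) = 0.953018
Series (B4 and B5): 0.927743 × 0.869358 = 0.806541
Parallel (B3 and [0.806541]): 1 − (1 − 0.718924)(1 − 0.806541) = 0.945623
Series ([0.953018] and [0.945623]): 0.953018 × 0.945623 = 0.9012

0.9012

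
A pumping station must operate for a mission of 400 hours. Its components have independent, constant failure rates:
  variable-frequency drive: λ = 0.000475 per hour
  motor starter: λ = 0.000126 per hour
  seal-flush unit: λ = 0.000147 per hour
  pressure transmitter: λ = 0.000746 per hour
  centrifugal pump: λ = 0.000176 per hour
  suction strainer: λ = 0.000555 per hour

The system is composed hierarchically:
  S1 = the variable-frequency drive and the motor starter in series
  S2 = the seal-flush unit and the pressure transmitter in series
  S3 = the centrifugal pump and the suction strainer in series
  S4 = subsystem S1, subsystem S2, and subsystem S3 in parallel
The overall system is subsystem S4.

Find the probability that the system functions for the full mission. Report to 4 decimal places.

0.9837

R(variable-frequency drive) = exp(−0.000475 × 400) = 0.826959
R(motor starter) = exp(−0.000126 × 400) = 0.950849
R(seal-flush unit) = exp(−0.000147 × 400) = 0.942895
R(pressure transmitter) = exp(−0.000746 × 400) = 0.742004
R(centrifugal pump) = exp(−0.000176 × 400) = 0.932021
R(suction strainer) = exp(−0.000555 × 400) = 0.800915
Series (variable-frequency drive and motor starter): 0.826959 × 0.950849 = 0.786313
Series (seal-flush unit and pressure transmitter): 0.942895 × 0.742004 = 0.699632
Series (centrifugal pump and suction strainer): 0.932021 × 0.800915 = 0.746470
Parallel ([0.786313], [0.699632], and [0.746470]): 1 − (1 − 0.786313)(1 − 0.699632)(1 − 0.746470) = 0.9837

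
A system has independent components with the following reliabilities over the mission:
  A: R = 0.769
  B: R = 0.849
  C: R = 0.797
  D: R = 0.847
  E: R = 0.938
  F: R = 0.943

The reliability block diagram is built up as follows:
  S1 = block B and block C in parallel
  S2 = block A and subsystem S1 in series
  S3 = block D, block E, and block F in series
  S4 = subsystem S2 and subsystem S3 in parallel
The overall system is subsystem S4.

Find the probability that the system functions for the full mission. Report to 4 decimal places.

0.9362

Parallel (B and C): 1 − (1 − 0.849000)(1 − 0.797000) = 0.969347
Series (A and [0.969347]): 0.769000 × 0.969347 = 0.745428
Series (D, E, and F): 0.847000 × 0.938000 × 0.943000 = 0.749200
Parallel ([0.745428] and [0.749200]): 1 − (1 − 0.745428)(1 − 0.749200) = 0.9362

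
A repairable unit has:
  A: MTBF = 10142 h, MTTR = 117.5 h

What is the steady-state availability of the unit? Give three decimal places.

0.989

A(A) = MTBF/(MTBF+MTTR) = 10142/(10142+117.5) = 0.989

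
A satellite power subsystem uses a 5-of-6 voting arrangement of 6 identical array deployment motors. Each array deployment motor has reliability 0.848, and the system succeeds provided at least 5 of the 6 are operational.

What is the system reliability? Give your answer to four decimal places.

R = Σ_{i=5}^{6} C(6,i) p^i (1−p)^{6−i} with p = 0.848
C(6,5)·0.848^5·0.152^1 = 0.399921
C(6,6)·0.848^6·0.152^0 = 0.371856
Sum = 0.7718

0.7718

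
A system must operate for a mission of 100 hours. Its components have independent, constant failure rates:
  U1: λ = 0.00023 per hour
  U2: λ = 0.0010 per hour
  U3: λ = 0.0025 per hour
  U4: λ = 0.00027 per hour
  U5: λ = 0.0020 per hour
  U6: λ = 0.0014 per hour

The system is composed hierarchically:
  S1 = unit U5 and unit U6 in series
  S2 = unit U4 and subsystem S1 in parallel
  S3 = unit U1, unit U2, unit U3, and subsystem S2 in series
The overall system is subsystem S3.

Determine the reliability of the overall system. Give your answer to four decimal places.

R(U1) = exp(−0.00023 × 100) = 0.977262
R(U2) = exp(−0.0010 × 100) = 0.904837
R(U3) = exp(−0.0025 × 100) = 0.778801
R(U4) = exp(−0.00027 × 100) = 0.973361
R(U5) = exp(−0.0020 × 100) = 0.818731
R(U6) = exp(−0.0014 × 100) = 0.869358
Series (U5 and U6): 0.818731 × 0.869358 = 0.711770
Parallel (U4 and [0.711770]): 1 − (1 − 0.973361)(1 − 0.711770) = 0.992322
Series (U1, U2, U3, and [0.992322]): 0.977262 × 0.904837 × 0.778801 × 0.992322 = 0.6834

0.6834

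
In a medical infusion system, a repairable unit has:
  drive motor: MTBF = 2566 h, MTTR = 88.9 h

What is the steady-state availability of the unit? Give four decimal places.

A(drive motor) = MTBF/(MTBF+MTTR) = 2566/(2566+88.9) = 0.9665

0.9665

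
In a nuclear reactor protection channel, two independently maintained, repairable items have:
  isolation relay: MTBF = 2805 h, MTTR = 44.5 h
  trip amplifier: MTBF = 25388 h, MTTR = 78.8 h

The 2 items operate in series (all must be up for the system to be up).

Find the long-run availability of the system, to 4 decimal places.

A(isolation relay) = MTBF/(MTBF+MTTR) = 2805/(2805+44.5) = 0.984383
A(trip amplifier) = MTBF/(MTBF+MTTR) = 25388/(25388+78.8) = 0.996906
Series availability: 0.984383 × 0.996906 = 0.9813

0.9813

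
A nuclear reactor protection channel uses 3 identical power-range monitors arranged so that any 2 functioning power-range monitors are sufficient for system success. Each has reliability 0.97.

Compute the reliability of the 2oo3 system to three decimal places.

R = Σ_{i=2}^{3} C(3,i) p^i (1−p)^{3−i} with p = 0.97
C(3,2)·0.97^2·0.03^1 = 0.08468
C(3,3)·0.97^3·0.03^0 = 0.91267
Sum = 0.997

0.997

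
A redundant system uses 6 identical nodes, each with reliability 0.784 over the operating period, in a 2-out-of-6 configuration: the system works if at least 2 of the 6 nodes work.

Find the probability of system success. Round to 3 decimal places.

R = Σ_{i=2}^{6} C(6,i) p^i (1−p)^{6−i} with p = 0.784
C(6,2)·0.784^2·0.216^4 = 0.02007
C(6,3)·0.784^3·0.216^3 = 0.09713
C(6,4)·0.784^4·0.216^2 = 0.26440
C(6,5)·0.784^5·0.216^1 = 0.38387
C(6,6)·0.784^6·0.216^0 = 0.23222
Sum = 0.998

0.998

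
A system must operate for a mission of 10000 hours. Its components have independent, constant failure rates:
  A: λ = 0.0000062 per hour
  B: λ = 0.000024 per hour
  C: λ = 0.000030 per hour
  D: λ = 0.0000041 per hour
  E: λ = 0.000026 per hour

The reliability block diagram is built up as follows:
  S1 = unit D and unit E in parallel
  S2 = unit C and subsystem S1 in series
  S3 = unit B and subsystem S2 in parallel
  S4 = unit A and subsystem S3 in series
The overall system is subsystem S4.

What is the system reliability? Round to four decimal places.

R(A) = exp(−0.0000062 × 10000) = 0.939883
R(B) = exp(−0.000024 × 10000) = 0.786628
R(C) = exp(−0.000030 × 10000) = 0.740818
R(D) = exp(−0.0000041 × 10000) = 0.959829
R(E) = exp(−0.000026 × 10000) = 0.771052
Parallel (D and E): 1 − (1 − 0.959829)(1 − 0.771052) = 0.990803
Series (C and [0.990803]): 0.740818 × 0.990803 = 0.734005
Parallel (B and [0.734005]): 1 − (1 − 0.786628)(1 − 0.734005) = 0.943244
Series (A and [0.943244]): 0.939883 × 0.943244 = 0.8865

0.8865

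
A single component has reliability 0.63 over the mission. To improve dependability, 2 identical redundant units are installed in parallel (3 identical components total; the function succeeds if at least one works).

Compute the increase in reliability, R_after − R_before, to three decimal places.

R_before = 0.63
R_after = 1 − (1 − 0.63)^3 = 0.949
ΔR = 0.949 − 0.63 = 0.319

0.319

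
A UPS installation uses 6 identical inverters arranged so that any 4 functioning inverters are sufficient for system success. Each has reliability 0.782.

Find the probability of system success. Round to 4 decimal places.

R = Σ_{i=4}^{6} C(6,i) p^i (1−p)^{6−i} with p = 0.782
C(6,4)·0.782^4·0.218^2 = 0.266582
C(6,5)·0.782^5·0.218^1 = 0.382509
C(6,6)·0.782^6·0.218^0 = 0.228686
Sum = 0.8778

0.8778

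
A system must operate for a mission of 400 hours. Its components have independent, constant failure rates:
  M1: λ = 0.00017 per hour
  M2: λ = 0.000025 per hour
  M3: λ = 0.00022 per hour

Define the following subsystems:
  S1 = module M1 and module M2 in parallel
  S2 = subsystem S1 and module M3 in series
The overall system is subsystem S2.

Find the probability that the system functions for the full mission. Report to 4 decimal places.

R(M1) = exp(−0.00017 × 400) = 0.934260
R(M2) = exp(−0.000025 × 400) = 0.990050
R(M3) = exp(−0.00022 × 400) = 0.915761
Parallel (M1 and M2): 1 − (1 − 0.934260)(1 − 0.990050) = 0.999346
Series ([0.999346] and M3): 0.999346 × 0.915761 = 0.9152

0.9152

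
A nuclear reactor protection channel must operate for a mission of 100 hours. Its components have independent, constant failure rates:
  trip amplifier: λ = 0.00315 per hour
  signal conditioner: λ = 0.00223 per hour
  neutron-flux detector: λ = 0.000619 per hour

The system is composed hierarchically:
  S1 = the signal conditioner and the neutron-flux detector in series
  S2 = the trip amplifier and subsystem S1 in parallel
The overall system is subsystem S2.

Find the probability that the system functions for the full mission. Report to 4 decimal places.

0.9330

R(trip amplifier) = exp(−0.00315 × 100) = 0.729789
R(signal conditioner) = exp(−0.00223 × 100) = 0.800115
R(neutron-flux detector) = exp(−0.000619 × 100) = 0.939977
Series (signal conditioner and neutron-flux detector): 0.800115 × 0.939977 = 0.752090
Parallel (trip amplifier and [0.752090]): 1 − (1 − 0.729789)(1 − 0.752090) = 0.9330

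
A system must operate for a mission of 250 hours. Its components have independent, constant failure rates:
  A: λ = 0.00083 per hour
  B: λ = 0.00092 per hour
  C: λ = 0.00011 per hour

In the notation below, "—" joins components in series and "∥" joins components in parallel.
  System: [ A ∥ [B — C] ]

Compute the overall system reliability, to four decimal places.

R(A) = exp(−0.00083 × 250) = 0.812613
R(B) = exp(−0.00092 × 250) = 0.794534
R(C) = exp(−0.00011 × 250) = 0.972875
Series (B and C): 0.794534 × 0.972875 = 0.772982
Parallel (A and [0.772982]): 1 − (1 − 0.812613)(1 − 0.772982) = 0.9575

0.9575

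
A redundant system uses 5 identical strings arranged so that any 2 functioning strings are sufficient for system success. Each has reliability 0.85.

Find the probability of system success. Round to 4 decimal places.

0.9978

R = Σ_{i=2}^{5} C(5,i) p^i (1−p)^{5−i} with p = 0.85
C(5,2)·0.85^2·0.15^3 = 0.024384
C(5,3)·0.85^3·0.15^2 = 0.138178
C(5,4)·0.85^4·0.15^1 = 0.391505
C(5,5)·0.85^5·0.15^0 = 0.443705
Sum = 0.9978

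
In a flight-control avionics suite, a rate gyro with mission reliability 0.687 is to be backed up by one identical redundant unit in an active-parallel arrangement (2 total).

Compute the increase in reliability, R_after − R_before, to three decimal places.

0.215

R_before = 0.687
R_after = 1 − (1 − 0.687)^2 = 0.902
ΔR = 0.902 − 0.687 = 0.215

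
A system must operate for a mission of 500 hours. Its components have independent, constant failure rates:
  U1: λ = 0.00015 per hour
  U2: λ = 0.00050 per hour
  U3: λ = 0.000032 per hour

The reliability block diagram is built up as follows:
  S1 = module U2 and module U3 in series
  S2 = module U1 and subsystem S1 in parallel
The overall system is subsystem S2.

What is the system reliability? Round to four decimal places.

R(U1) = exp(−0.00015 × 500) = 0.927743
R(U2) = exp(−0.00050 × 500) = 0.778801
R(U3) = exp(−0.000032 × 500) = 0.984127
Series (U2 and U3): 0.778801 × 0.984127 = 0.766439
Parallel (U1 and [0.766439]): 1 − (1 − 0.927743)(1 − 0.766439) = 0.9831

0.9831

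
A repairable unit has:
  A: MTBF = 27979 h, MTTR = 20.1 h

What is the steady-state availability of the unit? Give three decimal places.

0.999

A(A) = MTBF/(MTBF+MTTR) = 27979/(27979+20.1) = 0.999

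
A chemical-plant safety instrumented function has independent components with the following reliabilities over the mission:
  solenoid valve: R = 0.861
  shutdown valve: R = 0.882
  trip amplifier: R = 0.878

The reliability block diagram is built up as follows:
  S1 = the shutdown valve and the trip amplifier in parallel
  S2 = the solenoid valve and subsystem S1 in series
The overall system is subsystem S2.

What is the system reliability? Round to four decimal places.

Parallel (shutdown valve and trip amplifier): 1 − (1 − 0.882000)(1 − 0.878000) = 0.985604
Series (solenoid valve and [0.985604]): 0.861000 × 0.985604 = 0.8486

0.8486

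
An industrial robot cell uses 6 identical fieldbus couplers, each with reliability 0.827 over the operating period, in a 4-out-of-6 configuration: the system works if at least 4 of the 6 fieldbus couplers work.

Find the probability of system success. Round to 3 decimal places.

0.931

R = Σ_{i=4}^{6} C(6,i) p^i (1−p)^{6−i} with p = 0.827
C(6,4)·0.827^4·0.173^2 = 0.20999
C(6,5)·0.827^5·0.173^1 = 0.40154
C(6,6)·0.827^6·0.173^0 = 0.31991
Sum = 0.931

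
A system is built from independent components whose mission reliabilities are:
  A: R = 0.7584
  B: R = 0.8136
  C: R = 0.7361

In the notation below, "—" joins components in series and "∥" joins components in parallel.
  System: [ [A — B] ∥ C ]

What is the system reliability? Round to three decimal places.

0.899

Series (A and B): 0.75840 × 0.81360 = 0.61703
Parallel ([0.61703] and C): 1 − (1 − 0.61703)(1 − 0.73610) = 0.899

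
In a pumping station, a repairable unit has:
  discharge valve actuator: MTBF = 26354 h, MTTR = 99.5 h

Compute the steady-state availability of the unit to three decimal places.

0.996

A(discharge valve actuator) = MTBF/(MTBF+MTTR) = 26354/(26354+99.5) = 0.996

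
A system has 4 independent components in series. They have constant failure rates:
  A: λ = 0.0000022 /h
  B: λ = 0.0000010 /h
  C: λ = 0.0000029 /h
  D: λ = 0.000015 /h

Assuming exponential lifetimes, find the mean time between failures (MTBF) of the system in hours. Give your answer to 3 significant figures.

Series of exponential components: λ_sys = Σ λ_i
λ_sys = 0.0000022 + 0.0000010 + 0.0000029 + 0.000015 = 2.1100e-05 /h
MTBF = 1 / λ_sys = 47400 h

47400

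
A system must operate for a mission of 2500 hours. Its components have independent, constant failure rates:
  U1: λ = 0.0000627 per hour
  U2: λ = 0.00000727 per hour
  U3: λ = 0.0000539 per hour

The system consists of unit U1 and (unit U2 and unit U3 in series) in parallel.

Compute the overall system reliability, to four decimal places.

R(U1) = exp(−0.0000627 × 2500) = 0.854918
R(U2) = exp(−0.00000727 × 2500) = 0.981989
R(U3) = exp(−0.0000539 × 2500) = 0.873934
Series (U2 and U3): 0.981989 × 0.873934 = 0.858194
Parallel (U1 and [0.858194]): 1 − (1 − 0.854918)(1 − 0.858194) = 0.9794

0.9794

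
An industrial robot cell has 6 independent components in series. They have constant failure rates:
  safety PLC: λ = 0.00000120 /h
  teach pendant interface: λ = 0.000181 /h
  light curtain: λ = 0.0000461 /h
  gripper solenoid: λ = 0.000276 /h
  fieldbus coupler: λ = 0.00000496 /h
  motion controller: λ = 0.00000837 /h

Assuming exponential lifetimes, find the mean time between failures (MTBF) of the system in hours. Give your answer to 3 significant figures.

Series of exponential components: λ_sys = Σ λ_i
λ_sys = 0.00000120 + 0.000181 + 0.0000461 + 0.000276 + 0.00000496 + 0.00000837 = 5.1763e-04 /h
MTBF = 1 / λ_sys = 1930 h

1930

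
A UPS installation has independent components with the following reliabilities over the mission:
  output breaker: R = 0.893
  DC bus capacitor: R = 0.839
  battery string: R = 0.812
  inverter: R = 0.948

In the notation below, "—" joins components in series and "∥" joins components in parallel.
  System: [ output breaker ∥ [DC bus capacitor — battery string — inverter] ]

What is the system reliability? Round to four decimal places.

Series (DC bus capacitor, battery string, and inverter): 0.839000 × 0.812000 × 0.948000 = 0.645842
Parallel (output breaker and [0.645842]): 1 − (1 − 0.893000)(1 − 0.645842) = 0.9621

0.9621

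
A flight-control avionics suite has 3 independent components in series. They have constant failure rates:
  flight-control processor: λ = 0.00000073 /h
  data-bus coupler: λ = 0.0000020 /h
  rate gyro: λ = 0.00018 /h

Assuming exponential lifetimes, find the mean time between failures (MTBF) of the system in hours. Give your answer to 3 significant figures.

Series of exponential components: λ_sys = Σ λ_i
λ_sys = 0.00000073 + 0.0000020 + 0.00018 = 1.8273e-04 /h
MTBF = 1 / λ_sys = 5470 h

5470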